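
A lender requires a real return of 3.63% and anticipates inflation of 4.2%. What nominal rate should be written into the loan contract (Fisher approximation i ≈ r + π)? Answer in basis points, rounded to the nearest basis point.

783 basis points

i ≈ r + π = 3.63% + 4.2% = 783 basis points.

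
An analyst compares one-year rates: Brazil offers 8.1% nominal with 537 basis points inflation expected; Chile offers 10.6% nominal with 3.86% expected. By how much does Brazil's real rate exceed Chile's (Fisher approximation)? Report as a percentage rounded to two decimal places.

-4.01%

Brazil: 8.1% − 5.37% = 2.730%
Chile: 10.6% − 3.86% = 6.740%
Differential = -4.010% → -4.01%.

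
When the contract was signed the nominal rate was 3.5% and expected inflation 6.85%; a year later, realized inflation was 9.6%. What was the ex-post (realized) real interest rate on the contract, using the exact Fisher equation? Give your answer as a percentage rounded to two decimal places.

-5.57%

Ex-post: (1 + 0.0350)/(1 + 0.0960) − 1 = -5.5657%
So the realized real rate is -5.57%.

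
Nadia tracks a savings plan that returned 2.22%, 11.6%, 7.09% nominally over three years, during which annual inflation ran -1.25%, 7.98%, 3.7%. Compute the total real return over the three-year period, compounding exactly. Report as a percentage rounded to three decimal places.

10.482%

Nominal growth factor = 1.0222 × 1.1160 × 1.0709 = 1.221656
Price-level growth factor = 0.9875 × 1.0798 × 1.0370 = 1.105756
Real growth factor = 1.221656 / 1.105756 = 1.104816
Total real return = 1.104816 − 1 → 10.482%.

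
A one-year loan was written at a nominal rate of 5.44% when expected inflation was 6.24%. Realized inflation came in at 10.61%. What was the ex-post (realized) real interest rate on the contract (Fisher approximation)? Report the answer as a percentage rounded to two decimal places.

-5.17%

Ex-post: 5.44% − 10.61% = -5.170%
So the realized real rate is -5.17%.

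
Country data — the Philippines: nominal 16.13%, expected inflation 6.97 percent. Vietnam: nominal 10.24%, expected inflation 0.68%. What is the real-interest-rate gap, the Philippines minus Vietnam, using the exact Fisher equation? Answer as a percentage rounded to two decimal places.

-0.93%

The Philippines: (1 + 0.1613)/(1 + 0.0697) − 1 = 8.5631%
Vietnam: (1 + 0.1024)/(1 + 0.0068) − 1 = 9.4954%
Differential = 8.5631% − 9.4954% = -0.9323% → -0.93%.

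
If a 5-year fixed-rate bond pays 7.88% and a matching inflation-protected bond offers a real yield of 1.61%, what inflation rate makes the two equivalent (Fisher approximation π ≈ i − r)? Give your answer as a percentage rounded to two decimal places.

π ≈ i − r = 7.88% − 1.61% → 6.27%.

6.27%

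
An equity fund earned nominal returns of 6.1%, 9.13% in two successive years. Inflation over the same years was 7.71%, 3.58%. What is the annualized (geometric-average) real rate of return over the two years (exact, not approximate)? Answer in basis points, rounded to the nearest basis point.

187 basis points

Compound the nominal returns: 1.0610 × 1.0913 = 1.15786930.
Compound inflation: 1.0771 × 1.0358 = 1.11566018.
Deflate: 1.15786930 / 1.11566018 = 1.03783331.
Annualized real rate = 1.03783331^(1/2) − 1 = 1.8741% → 187 basis points.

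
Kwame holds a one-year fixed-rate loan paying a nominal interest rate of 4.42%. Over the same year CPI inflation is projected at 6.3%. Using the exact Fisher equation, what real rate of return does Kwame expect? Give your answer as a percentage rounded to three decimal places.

-1.769%

By the Fisher equation, 1 + r = (1 + i)/(1 + π).
1 + r = 1.04420 / 1.06300 = 0.982314
r = 0.982314 − 1 = -1.7686%, i.e. -1.769%.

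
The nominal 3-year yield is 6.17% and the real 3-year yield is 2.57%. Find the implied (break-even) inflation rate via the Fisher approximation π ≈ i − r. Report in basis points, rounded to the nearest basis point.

π ≈ i − r = 6.17% − 2.57% → 360 basis points.

360 basis points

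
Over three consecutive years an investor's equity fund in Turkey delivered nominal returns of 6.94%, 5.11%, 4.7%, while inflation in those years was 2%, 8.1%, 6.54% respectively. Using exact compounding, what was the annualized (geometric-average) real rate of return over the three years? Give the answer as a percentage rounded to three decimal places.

Compound the nominal returns: 1.0694 × 1.0511 × 1.0470 = 1.17687652.
Compound inflation: 1.0200 × 1.0810 × 1.0654 = 1.17473135.
Deflate: 1.17687652 / 1.17473135 = 1.00182609.
Annualized real rate = 1.00182609^(1/3) − 1 = 0.0608% → 0.061%.

0.061%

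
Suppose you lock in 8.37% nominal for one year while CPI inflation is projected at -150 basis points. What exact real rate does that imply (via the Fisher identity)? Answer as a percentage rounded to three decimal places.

10.020%

1 + r = 1.08370 / 0.98500 = 1.100203
r = 1.100203 − 1 = 10.0203%, i.e. 10.020%.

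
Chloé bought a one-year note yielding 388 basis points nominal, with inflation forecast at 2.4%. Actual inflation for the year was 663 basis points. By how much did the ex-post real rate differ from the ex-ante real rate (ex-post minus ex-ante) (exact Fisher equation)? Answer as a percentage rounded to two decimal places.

-4.02%

Ex-ante: (1 + 0.0388)/(1 + 0.0240) − 1 = 1.4453%
Ex-post: (1 + 0.0388)/(1 + 0.0663) − 1 = -2.5790%
Difference (ex-post − ex-ante) = -4.0243% → -4.02%.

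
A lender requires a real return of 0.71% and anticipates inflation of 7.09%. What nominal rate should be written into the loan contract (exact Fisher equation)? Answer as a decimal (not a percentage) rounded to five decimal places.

(1 + i) = (1 + r)(1 + π) = 1.00710 × 1.07090 = 1.07850339
i = 1.07850339 − 1, so the required nominal rate is 0.07850.

0.07850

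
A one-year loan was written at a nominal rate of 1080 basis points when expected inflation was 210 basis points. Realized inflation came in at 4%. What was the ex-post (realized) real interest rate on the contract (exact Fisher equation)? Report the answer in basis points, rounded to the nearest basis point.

Ex-post: (1 + 0.1080)/(1 + 0.0400) − 1 = 6.5385%
So the realized real rate is 654 basis points.

654 basis points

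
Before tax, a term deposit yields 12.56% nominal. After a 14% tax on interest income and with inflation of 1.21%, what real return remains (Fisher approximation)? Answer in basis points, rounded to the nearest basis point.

959 basis points

After-tax nominal return = 12.56% × (1 − 0.14) = 10.8016%.
r ≈ 10.8016% − 1.21% → 959 basis points.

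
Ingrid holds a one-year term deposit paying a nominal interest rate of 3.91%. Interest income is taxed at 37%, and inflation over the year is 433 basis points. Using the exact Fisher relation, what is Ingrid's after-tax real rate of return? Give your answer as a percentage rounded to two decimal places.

After-tax nominal return = 3.91% × (1 − 0.37) = 2.4633%.
1 + r = 1.024633 / 1.04330 = 0.982108
After-tax real rate = 0.982108 − 1 → -1.79%.

-1.79%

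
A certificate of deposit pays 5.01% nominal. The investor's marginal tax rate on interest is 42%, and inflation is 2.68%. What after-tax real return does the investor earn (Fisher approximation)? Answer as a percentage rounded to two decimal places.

0.23%

After-tax nominal return = 5.01% × (1 − 0.42) = 2.9058%.
r ≈ 2.9058% − 2.68% → 0.23%.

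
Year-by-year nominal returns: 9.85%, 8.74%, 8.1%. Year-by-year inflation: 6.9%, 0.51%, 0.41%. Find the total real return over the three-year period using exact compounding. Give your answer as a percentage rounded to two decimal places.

19.69%

Nominal growth factor = 1.0985 × 1.0874 × 1.0810 = 1.291264
Price-level growth factor = 1.0690 × 1.0051 × 1.0041 = 1.078857
Real growth factor = 1.291264 / 1.078857 = 1.196881
Total real return = 1.196881 − 1 → 19.69%.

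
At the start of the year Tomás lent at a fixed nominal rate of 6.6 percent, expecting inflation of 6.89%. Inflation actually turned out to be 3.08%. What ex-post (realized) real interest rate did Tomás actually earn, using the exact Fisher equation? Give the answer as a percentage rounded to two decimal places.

3.41%

Ex-post: (1 + 0.0660)/(1 + 0.0308) − 1 = 3.4148%
So the realized real rate is 3.41%.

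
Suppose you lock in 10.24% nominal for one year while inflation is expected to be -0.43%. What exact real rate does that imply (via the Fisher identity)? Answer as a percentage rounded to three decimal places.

10.716%

By the Fisher identity, 1 + r = (1 + i)/(1 + π).
1 + r = 1.10240 / 0.99570 = 1.107161
r = 1.107161 − 1 = 10.7161%, i.e. 10.716%.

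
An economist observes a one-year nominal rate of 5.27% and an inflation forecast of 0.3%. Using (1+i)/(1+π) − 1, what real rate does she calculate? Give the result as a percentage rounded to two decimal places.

4.96%

By the Fisher relation, 1 + r = (1 + i)/(1 + π).
1 + r = 1.05270 / 1.00300 = 1.049551
r = 1.049551 − 1 = 4.9551%, i.e. 4.96%.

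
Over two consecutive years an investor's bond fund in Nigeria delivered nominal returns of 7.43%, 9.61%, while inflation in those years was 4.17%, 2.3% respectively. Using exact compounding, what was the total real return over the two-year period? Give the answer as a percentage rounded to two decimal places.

10.50%

Nominal growth factor = 1.0743 × 1.0961 = 1.177540
Price-level growth factor = 1.0417 × 1.0230 = 1.065659
Real growth factor = 1.177540 / 1.065659 = 1.104988
Total real return = 1.104988 − 1 → 10.50%.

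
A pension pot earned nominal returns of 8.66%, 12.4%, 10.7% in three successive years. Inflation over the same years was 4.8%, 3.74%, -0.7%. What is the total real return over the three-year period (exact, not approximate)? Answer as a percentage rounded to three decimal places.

25.235%

Compound the nominal returns: 1.0866 × 1.1240 × 1.1070 = 1.352022.
Compound inflation: 1.0480 × 1.0374 × 0.9930 = 1.079585.
Deflate: 1.352022 / 1.079585 = 1.252353.
Total real return = 1.252353 − 1 → 25.235%.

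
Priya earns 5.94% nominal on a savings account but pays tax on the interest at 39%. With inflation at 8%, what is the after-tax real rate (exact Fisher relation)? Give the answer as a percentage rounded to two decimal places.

After-tax nominal return = 5.94% × (1 − 0.39) = 3.6234%.
1 + r = 1.036234 / 1.08000 = 0.959476
After-tax real rate = 0.959476 − 1 → -4.05%.

-4.05%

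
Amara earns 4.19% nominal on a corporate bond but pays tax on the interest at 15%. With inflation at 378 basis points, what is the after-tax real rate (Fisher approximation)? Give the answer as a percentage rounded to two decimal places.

-0.22%

After-tax nominal return = 4.19% × (1 − 0.15) = 3.5615%.
r ≈ 3.5615% − 3.78% → -0.22%.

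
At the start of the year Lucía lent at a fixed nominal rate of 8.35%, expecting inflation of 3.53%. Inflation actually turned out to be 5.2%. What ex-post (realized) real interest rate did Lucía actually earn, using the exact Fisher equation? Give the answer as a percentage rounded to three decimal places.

2.994%

Ex-post: (1 + 0.0835)/(1 + 0.0520) − 1 = 2.9943%
So the realized real rate is 2.994%.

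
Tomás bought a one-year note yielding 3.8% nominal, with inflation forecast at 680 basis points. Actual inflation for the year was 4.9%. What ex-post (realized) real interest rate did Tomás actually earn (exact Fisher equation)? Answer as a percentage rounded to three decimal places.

Ex-post: (1 + 0.0380)/(1 + 0.0490) − 1 = -1.0486%
So the realized real rate is -1.049%.

-1.049%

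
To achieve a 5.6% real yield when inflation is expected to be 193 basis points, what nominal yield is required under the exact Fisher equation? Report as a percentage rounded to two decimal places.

7.64%

(1 + i) = (1 + r)(1 + π) = 1.05600 × 1.01930 = 1.0763808
i = 1.0763808 − 1, so the required nominal rate is 7.64%.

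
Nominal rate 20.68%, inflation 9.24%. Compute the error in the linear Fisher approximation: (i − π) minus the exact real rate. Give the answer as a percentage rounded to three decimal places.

Approximate: r ≈ 20.680% − 9.240% = 11.4400%
Exact: (1 + 0.2068)/(1 + 0.0924) − 1 = 10.4724%
Error = 11.4400% − 10.4724% = 0.9676% → 0.968%.

0.968%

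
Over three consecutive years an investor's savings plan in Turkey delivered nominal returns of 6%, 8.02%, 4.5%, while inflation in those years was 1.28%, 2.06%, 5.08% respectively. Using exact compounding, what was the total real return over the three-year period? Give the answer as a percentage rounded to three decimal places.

10.161%

Compound the nominal returns: 1.0600 × 1.0802 × 1.0450 = 1.196538.
Compound inflation: 1.0128 × 1.0206 × 1.0508 = 1.086174.
Deflate: 1.196538 / 1.086174 = 1.101608.
Total real return = 1.101608 − 1 → 10.161%.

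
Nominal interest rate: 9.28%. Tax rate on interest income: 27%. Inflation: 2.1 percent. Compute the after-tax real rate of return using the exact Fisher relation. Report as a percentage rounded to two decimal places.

After-tax nominal return = 9.28% × (1 − 0.27) = 6.7744%.
1 + r = 1.067744 / 1.02100 = 1.045783
After-tax real rate = 1.045783 − 1 → 4.58%.

4.58%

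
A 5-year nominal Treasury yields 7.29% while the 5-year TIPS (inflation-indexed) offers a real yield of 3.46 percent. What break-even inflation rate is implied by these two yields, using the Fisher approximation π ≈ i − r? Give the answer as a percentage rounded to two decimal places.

3.83%

π ≈ i − r = 7.29% − 3.46% → 3.83%.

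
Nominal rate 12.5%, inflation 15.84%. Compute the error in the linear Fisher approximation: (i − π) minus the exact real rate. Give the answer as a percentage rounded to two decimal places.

Approximate: r ≈ 12.500% − 15.840% = -3.3400%
Exact: (1 + 0.1250)/(1 + 0.1584) − 1 = -2.8833%
Error = -3.3400% − (-2.8833%) = -0.4567% → -0.46%.

-0.46%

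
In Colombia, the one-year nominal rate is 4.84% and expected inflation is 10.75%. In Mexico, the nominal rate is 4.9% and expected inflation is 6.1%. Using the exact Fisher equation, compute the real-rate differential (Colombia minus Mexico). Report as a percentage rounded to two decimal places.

Colombia: (1 + 0.0484)/(1 + 0.1075) − 1 = -5.3363%
Mexico: (1 + 0.0490)/(1 + 0.0610) − 1 = -1.1310%
Differential = -5.3363% − (-1.1310%) = -4.2053% → -4.21%.

-4.21%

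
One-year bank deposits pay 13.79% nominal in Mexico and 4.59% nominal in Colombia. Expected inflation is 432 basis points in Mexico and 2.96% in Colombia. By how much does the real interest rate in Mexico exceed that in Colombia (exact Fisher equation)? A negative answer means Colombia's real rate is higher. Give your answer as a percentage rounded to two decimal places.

Mexico: (1 + 0.1379)/(1 + 0.0432) − 1 = 9.0778%
Colombia: (1 + 0.0459)/(1 + 0.0296) − 1 = 1.5831%
Differential = 9.0778% − 1.5831% = 7.4947% → 7.49%.

7.49%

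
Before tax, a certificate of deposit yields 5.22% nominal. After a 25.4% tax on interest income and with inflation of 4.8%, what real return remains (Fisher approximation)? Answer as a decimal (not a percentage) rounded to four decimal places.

-0.0091

After-tax nominal return = 5.22% × (1 − 0.254) = 3.89412%.
r ≈ 3.89412% − 4.8% → -0.0091.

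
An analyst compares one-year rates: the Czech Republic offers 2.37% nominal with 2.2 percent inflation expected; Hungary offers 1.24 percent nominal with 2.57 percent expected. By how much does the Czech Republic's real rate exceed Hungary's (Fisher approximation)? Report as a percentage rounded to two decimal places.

The Czech Republic: 2.37% − 2.2% = 0.170%
Hungary: 1.24% − 2.57% = -1.330%
Differential = 1.500% → 1.50%.

1.50%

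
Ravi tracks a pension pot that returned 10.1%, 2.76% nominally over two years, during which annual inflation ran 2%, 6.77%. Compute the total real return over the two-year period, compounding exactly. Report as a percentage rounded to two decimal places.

Compound the nominal returns: 1.1010 × 1.0276 = 1.131388.
Compound inflation: 1.0200 × 1.0677 = 1.089054.
Deflate: 1.131388 / 1.089054 = 1.038872.
Total real return = 1.038872 − 1 → 3.89%.

3.89%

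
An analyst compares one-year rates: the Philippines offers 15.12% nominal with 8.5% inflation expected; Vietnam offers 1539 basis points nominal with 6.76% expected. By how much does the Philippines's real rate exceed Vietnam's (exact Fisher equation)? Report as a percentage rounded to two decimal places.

-1.98%

The Philippines: (1 + 0.1512)/(1 + 0.0850) − 1 = 6.1014%
Vietnam: (1 + 0.1539)/(1 + 0.0676) − 1 = 8.0836%
Differential = 6.1014% − 8.0836% = -1.9822% → -1.98%.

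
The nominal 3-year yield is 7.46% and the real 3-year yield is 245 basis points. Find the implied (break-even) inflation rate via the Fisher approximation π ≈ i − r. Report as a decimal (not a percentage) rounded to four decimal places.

0.0501

π ≈ i − r = 7.46% − 2.45% → 0.0501.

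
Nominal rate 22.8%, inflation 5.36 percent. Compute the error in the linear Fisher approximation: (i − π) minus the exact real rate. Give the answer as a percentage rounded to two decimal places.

Approximate: r ≈ 22.800% − 5.360% = 17.4400%
Exact: (1 + 0.2280)/(1 + 0.0536) − 1 = 16.5528%
Error = 17.4400% − 16.5528% = 0.8872% → 0.89%.

0.89%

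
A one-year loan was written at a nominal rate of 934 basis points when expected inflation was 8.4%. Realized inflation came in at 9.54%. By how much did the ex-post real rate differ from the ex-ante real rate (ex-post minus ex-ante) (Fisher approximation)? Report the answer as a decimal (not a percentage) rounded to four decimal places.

Ex-ante: 9.34% − 8.4% = 0.940%
Ex-post: 9.34% − 9.54% = -0.200%
Difference (ex-post − ex-ante) = -1.1400% → -0.0114.

-0.0114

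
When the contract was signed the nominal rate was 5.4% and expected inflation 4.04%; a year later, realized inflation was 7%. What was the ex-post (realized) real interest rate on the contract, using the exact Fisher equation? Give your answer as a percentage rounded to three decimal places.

-1.495%

Ex-post: (1 + 0.0540)/(1 + 0.0700) − 1 = -1.4953%
So the realized real rate is -1.495%.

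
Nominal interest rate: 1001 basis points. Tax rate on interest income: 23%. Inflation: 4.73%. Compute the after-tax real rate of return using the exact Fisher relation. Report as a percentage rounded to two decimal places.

2.84%

After-tax nominal return = 10.01% × (1 − 0.23) = 7.7077%.
1 + r = 1.077077 / 1.04730 = 1.028432
After-tax real rate = 1.028432 − 1 → 2.84%.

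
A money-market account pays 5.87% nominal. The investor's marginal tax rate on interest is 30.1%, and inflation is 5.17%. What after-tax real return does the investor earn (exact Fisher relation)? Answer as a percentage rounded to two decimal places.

After-tax nominal return = 5.87% × (1 − 0.301) = 4.10313%.
1 + r = 1.0410313 / 1.05170 = 0.989856
After-tax real rate = 0.989856 − 1 → -1.01%.

-1.01%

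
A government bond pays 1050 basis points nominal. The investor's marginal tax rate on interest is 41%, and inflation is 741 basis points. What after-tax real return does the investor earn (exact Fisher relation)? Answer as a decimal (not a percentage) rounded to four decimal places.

After-tax nominal return = 10.5% × (1 − 0.41) = 6.1950%.
1 + r = 1.06195 / 1.07410 = 0.988688
After-tax real rate = 0.988688 − 1 → -0.0113.

-0.0113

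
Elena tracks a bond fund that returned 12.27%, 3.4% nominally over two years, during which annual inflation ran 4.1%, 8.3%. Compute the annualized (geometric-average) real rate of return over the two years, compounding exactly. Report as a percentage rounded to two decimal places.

Compound the nominal returns: 1.1227 × 1.0340 = 1.16087180.
Compound inflation: 1.0410 × 1.0830 = 1.12740300.
Deflate: 1.16087180 / 1.12740300 = 1.02968663.
Annualized real rate = 1.02968663^(1/2) − 1 = 1.4735% → 1.47%.

1.47%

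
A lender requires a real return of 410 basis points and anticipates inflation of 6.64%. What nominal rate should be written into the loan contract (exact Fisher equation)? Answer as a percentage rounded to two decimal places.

11.01%

(1 + i) = (1 + r)(1 + π) = 1.04100 × 1.06640 = 1.1101224
i = 1.1101224 − 1, so the required nominal rate is 11.01%.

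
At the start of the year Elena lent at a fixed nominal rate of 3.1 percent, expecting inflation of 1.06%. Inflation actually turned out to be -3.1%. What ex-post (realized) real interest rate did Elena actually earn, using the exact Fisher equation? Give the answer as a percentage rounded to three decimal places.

6.398%

Ex-post: (1 + 0.0310)/(1 − 0.0310) − 1 = 6.3983%
So the realized real rate is 6.398%.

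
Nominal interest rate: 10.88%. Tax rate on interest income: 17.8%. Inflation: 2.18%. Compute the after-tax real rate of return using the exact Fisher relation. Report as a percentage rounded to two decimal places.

After-tax nominal return = 10.88% × (1 − 0.178) = 8.94336%.
1 + r = 1.0894336 / 1.02180 = 1.066191
After-tax real rate = 1.066191 − 1 → 6.62%.

6.62%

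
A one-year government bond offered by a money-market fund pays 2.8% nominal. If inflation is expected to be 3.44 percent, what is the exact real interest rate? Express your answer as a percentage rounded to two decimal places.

-0.62%

By the Fisher equation, 1 + r = (1 + i)/(1 + π).
1 + r = 1.02800 / 1.03440 = 0.993813
r = 0.993813 − 1 = -0.6187%, i.e. -0.62%.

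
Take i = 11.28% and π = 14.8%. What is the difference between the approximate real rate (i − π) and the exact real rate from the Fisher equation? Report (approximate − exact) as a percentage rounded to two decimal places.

Approximate: r ≈ 11.280% − 14.800% = -3.5200%
Exact: (1 + 0.1128)/(1 + 0.1480) − 1 = -3.0662%
Error = -3.5200% − (-3.0662%) = -0.4538% → -0.45%.

-0.45%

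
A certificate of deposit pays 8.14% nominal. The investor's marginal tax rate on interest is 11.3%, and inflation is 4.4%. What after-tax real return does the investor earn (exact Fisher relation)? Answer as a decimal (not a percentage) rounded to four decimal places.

After-tax nominal return = 8.14% × (1 − 0.113) = 7.22018%.
1 + r = 1.0722018 / 1.04400 = 1.027013
After-tax real rate = 1.027013 − 1 → 0.0270.

0.0270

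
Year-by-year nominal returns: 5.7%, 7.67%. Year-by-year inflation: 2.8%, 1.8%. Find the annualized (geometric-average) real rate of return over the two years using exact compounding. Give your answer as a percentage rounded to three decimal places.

4.283%

Nominal growth factor = 1.0570 × 1.0767 = 1.13807190
Price-level growth factor = 1.0280 × 1.0180 = 1.04650400
Real growth factor = 1.13807190 / 1.04650400 = 1.08749885
Annualized real rate = 1.08749885^(1/2) − 1 = 4.2832% → 4.283%.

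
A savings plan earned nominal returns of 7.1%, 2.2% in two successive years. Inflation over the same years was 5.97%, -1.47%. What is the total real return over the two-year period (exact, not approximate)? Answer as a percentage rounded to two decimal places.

4.83%

Nominal growth factor = 1.0710 × 1.0220 = 1.094562
Price-level growth factor = 1.0597 × 0.9853 = 1.044122
Real growth factor = 1.094562 / 1.044122 = 1.048308
Total real return = 1.048308 − 1 → 4.83%.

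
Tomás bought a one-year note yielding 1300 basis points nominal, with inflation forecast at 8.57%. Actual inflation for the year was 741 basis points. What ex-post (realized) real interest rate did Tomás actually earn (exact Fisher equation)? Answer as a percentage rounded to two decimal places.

Ex-post: (1 + 0.1300)/(1 + 0.0741) − 1 = 5.2044%
So the realized real rate is 5.20%.

5.20%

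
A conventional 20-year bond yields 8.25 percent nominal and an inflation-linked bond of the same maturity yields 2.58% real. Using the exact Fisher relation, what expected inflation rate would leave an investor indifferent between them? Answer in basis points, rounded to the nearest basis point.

553 basis points

(1 + π) = (1 + i)/(1 + r) = 1.08250 / 1.02580 = 1.055274
Break-even inflation = 1.055274 − 1 → 553 basis points.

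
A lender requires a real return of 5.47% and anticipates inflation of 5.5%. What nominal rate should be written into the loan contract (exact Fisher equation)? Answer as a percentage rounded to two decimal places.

(1 + i) = (1 + r)(1 + π) = 1.05470 × 1.05500 = 1.1127085
i = 1.1127085 − 1, so the required nominal rate is 11.27%.

11.27%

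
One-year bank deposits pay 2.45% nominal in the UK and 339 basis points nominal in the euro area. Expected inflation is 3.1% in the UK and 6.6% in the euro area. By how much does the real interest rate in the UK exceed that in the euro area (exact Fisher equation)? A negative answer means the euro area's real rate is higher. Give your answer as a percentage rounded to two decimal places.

2.38%

The UK: (1 + 0.0245)/(1 + 0.0310) − 1 = -0.6305%
The euro area: (1 + 0.0339)/(1 + 0.0660) − 1 = -3.0113%
Differential = -0.6305% − (-3.0113%) = 2.3808% → 2.38%.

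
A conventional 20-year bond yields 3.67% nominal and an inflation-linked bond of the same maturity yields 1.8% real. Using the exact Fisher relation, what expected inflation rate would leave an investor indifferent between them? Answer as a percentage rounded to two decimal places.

1.84%

(1 + π) = (1 + i)/(1 + r) = 1.03670 / 1.01800 = 1.018369
Break-even inflation = 1.018369 − 1 → 1.84%.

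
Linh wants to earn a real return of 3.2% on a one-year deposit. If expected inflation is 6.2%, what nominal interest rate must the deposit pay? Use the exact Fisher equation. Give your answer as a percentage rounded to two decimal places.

(1 + i) = (1 + r)(1 + π) = 1.03200 × 1.06200 = 1.095984
i = 1.095984 − 1, so the required nominal rate is 9.60%.

9.60%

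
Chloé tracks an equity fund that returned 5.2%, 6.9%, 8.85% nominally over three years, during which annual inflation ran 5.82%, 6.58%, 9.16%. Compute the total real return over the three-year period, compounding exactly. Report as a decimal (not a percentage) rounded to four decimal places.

-0.0057

Compound the nominal returns: 1.0520 × 1.0690 × 1.0885 = 1.224114.
Compound inflation: 1.0582 × 1.0658 × 1.0916 = 1.231139.
Deflate: 1.224114 / 1.231139 = 0.994294.
Total real return = 0.994294 − 1 → -0.0057.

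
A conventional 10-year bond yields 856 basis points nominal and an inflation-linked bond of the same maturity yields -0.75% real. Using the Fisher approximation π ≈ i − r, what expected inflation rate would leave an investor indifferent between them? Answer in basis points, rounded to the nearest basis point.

π ≈ i − r = 8.56% − (-0.75%) → 931 basis points.

931 basis points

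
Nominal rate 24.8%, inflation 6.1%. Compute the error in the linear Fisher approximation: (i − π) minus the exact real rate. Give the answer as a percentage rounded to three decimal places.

1.075%

Approximate: r ≈ 24.800% − 6.100% = 18.7000%
Exact: (1 + 0.2480)/(1 + 0.0610) − 1 = 17.6249%
Error = 18.7000% − 17.6249% = 1.0751% → 1.075%.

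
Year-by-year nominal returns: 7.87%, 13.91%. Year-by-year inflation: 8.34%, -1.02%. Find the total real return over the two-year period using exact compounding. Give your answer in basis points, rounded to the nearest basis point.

1458 basis points

Nominal growth factor = 1.0787 × 1.1391 = 1.228747
Price-level growth factor = 1.0834 × 0.9898 = 1.072349
Real growth factor = 1.228747 / 1.072349 = 1.145846
Total real return = 1.145846 − 1 → 1458 basis points.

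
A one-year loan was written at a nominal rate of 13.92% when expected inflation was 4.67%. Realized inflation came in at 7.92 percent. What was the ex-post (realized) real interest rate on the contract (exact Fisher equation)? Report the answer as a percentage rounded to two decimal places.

Ex-post: (1 + 0.1392)/(1 + 0.0792) − 1 = 5.5597%
So the realized real rate is 5.56%.

5.56%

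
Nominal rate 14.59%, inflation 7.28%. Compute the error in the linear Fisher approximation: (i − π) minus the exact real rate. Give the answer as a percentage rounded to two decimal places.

Approximate: r ≈ 14.590% − 7.280% = 7.3100%
Exact: (1 + 0.1459)/(1 + 0.0728) − 1 = 6.8139%
Error = 7.3100% − 6.8139% = 0.4961% → 0.50%.

0.50%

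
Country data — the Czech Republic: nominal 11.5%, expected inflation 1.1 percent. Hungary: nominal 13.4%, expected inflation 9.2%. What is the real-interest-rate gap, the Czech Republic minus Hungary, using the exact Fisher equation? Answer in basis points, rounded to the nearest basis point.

644 basis points

The Czech Republic: (1 + 0.1150)/(1 + 0.0110) − 1 = 10.2868%
Hungary: (1 + 0.1340)/(1 + 0.0920) − 1 = 3.8462%
Differential = 10.2868% − 3.8462% = 6.4407% → 644 basis points.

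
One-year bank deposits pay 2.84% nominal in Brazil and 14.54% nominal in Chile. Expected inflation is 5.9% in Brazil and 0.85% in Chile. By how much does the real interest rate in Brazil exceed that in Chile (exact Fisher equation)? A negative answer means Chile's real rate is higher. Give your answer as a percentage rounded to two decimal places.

-16.46%

Brazil: (1 + 0.0284)/(1 + 0.0590) − 1 = -2.8895%
Chile: (1 + 0.1454)/(1 + 0.0085) − 1 = 13.5746%
Differential = -2.8895% − 13.5746% = -16.4641% → -16.46%.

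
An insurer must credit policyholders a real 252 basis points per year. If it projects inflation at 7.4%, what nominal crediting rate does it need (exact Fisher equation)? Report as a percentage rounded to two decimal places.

10.11%

(1 + i) = (1 + r)(1 + π) = 1.02520 × 1.07400 = 1.1010648
i = 1.1010648 − 1, so the required nominal rate is 10.11%.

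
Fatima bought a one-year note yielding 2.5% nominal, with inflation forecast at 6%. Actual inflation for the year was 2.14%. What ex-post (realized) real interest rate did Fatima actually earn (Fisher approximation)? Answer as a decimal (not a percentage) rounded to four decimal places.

0.0036

Ex-post: 2.5% − 2.14% = 0.360%
So the realized real rate is 0.0036.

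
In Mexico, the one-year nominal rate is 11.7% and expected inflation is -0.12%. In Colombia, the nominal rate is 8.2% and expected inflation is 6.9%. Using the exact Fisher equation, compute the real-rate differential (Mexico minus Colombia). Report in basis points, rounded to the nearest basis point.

1062 basis points

Mexico: (1 + 0.1170)/(1 − 0.0012) − 1 = 11.8342%
Colombia: (1 + 0.0820)/(1 + 0.0690) − 1 = 1.2161%
Differential = 11.8342% − 1.2161% = 10.6181% → 1062 basis points.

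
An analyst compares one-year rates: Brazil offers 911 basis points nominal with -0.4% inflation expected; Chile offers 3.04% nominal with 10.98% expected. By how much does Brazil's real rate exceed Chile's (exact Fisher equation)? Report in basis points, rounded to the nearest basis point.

Brazil: (1 + 0.0911)/(1 − 0.0040) − 1 = 9.5482%
Chile: (1 + 0.0304)/(1 + 0.1098) − 1 = -7.1544%
Differential = 9.5482% − (-7.1544%) = 16.7026% → 1670 basis points.

1670 basis points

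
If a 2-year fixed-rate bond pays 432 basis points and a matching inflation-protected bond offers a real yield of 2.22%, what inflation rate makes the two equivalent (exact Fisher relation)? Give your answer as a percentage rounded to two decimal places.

(1 + π) = (1 + i)/(1 + r) = 1.04320 / 1.02220 = 1.020544
Break-even inflation = 1.020544 − 1 → 2.05%.

2.05%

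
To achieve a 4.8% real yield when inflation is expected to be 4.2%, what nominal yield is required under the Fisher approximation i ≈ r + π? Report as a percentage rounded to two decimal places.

i ≈ r + π = 4.8% + 4.2% = 9.00%.

9.00%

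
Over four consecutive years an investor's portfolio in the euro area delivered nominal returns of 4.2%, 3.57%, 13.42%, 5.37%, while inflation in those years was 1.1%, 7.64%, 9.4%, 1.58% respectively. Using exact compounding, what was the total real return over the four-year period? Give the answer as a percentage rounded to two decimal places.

6.65%

Nominal growth factor = 1.0420 × 1.0357 × 1.1342 × 1.0537 = 1.289758
Price-level growth factor = 1.0110 × 1.0764 × 1.0940 × 1.0158 = 1.209345
Real growth factor = 1.289758 / 1.209345 = 1.066493
Total real return = 1.066493 − 1 → 6.65%.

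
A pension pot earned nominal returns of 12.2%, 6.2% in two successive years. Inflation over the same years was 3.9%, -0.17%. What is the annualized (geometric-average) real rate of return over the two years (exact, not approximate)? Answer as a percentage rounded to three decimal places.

7.182%

Compound the nominal returns: 1.1220 × 1.0620 = 1.19156400.
Compound inflation: 1.0390 × 0.9983 = 1.03723370.
Deflate: 1.19156400 / 1.03723370 = 1.14879029.
Annualized real rate = 1.14879029^(1/2) − 1 = 7.1816% → 7.182%.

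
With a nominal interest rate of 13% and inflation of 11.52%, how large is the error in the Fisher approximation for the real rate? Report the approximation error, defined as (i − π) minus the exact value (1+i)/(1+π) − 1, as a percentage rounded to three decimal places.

0.153%

Approximate: r ≈ 13.000% − 11.520% = 1.4800%
Exact: (1 + 0.1300)/(1 + 0.1152) − 1 = 1.3271%
Error = 1.4800% − 1.3271% = 0.1529% → 0.153%.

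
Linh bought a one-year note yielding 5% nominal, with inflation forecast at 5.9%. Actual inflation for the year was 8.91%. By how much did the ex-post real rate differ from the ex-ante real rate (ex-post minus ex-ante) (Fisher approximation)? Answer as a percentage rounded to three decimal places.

-3.010%

Ex-ante: 5% − 5.9% = -0.900%
Ex-post: 5% − 8.91% = -3.910%
Difference (ex-post − ex-ante) = -3.0100% → -3.010%.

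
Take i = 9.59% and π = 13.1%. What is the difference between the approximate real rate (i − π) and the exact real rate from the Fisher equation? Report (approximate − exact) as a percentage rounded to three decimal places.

Approximate: r ≈ 9.590% − 13.100% = -3.5100%
Exact: (1 + 0.0959)/(1 + 0.1310) − 1 = -3.1034%
Error = -3.5100% − (-3.1034%) = -0.4066% → -0.407%.

-0.407%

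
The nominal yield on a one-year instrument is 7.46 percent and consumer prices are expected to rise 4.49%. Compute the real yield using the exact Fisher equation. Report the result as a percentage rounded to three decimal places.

1 + r = 1.07460 / 1.04490 = 1.028424
r = 1.028424 − 1 = 2.8424%, i.e. 2.842%.

2.842%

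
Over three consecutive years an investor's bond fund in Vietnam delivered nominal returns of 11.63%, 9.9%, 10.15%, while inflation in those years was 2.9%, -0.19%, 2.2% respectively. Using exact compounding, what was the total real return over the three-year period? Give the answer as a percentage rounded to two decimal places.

28.74%

Compound the nominal returns: 1.1163 × 1.0990 × 1.1015 = 1.351335.
Compound inflation: 1.0290 × 0.9981 × 1.0220 = 1.049640.
Deflate: 1.351335 / 1.049640 = 1.287428.
Total real return = 1.287428 − 1 → 28.74%.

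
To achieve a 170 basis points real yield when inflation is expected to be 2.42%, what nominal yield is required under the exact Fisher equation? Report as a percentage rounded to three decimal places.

4.161%

(1 + i) = (1 + r)(1 + π) = 1.01700 × 1.02420 = 1.0416114
i = 1.0416114 − 1, so the required nominal rate is 4.161%.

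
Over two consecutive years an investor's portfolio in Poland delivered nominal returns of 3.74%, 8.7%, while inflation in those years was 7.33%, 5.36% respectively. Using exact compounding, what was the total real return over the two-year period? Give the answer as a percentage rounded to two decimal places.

Compound the nominal returns: 1.0374 × 1.0870 = 1.127654.
Compound inflation: 1.0733 × 1.0536 = 1.130829.
Deflate: 1.127654 / 1.130829 = 0.997192.
Total real return = 0.997192 − 1 → -0.28%.

-0.28%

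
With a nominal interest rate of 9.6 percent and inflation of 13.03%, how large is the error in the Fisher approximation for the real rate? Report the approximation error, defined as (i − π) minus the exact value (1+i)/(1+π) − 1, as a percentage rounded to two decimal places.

Approximate: r ≈ 9.600% − 13.030% = -3.4300%
Exact: (1 + 0.0960)/(1 + 0.1303) − 1 = -3.0346%
Error = -3.4300% − (-3.0346%) = -0.3954% → -0.40%.

-0.40%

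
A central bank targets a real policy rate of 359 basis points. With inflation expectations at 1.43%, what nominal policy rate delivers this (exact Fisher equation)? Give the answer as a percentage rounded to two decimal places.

(1 + i) = (1 + r)(1 + π) = 1.03590 × 1.01430 = 1.05071337
i = 1.05071337 − 1, so the required nominal rate is 5.07%.

5.07%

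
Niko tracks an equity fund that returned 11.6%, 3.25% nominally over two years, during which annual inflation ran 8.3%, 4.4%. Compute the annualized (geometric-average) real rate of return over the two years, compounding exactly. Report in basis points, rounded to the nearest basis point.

Nominal growth factor = 1.1160 × 1.0325 = 1.15227000
Price-level growth factor = 1.0830 × 1.0440 = 1.13065200
Real growth factor = 1.15227000 / 1.13065200 = 1.01911994
Annualized real rate = 1.01911994^(1/2) − 1 = 0.9515% → 95 basis points.

95 basis points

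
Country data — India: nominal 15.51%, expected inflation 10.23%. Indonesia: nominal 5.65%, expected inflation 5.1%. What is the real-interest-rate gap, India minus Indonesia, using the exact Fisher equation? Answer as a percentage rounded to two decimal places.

India: (1 + 0.1551)/(1 + 0.1023) − 1 = 4.7900%
Indonesia: (1 + 0.0565)/(1 + 0.0510) − 1 = 0.5233%
Differential = 4.7900% − 0.5233% = 4.2667% → 4.27%.

4.27%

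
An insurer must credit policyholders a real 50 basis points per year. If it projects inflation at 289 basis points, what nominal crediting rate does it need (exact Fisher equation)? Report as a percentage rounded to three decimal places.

3.404%

(1 + i) = (1 + r)(1 + π) = 1.00500 × 1.02890 = 1.0340445
i = 1.0340445 − 1, so the required nominal rate is 3.404%.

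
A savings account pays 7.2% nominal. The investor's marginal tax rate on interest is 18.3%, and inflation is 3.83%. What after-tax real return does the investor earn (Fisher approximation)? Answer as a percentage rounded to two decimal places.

2.05%

After-tax nominal return = 7.2% × (1 − 0.183) = 5.8824%.
r ≈ 5.8824% − 3.83% → 2.05%.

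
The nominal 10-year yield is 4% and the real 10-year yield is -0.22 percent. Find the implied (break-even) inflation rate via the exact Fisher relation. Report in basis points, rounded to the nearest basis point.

(1 + π) = (1 + i)/(1 + r) = 1.04000 / 0.99780 = 1.042293
Break-even inflation = 1.042293 − 1 → 423 basis points.

423 basis points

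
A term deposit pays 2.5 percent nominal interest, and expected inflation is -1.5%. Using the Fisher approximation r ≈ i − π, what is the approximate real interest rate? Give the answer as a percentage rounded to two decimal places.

4.00%

r ≈ i − π = 2.5% − (-1.5%) = 4.00%.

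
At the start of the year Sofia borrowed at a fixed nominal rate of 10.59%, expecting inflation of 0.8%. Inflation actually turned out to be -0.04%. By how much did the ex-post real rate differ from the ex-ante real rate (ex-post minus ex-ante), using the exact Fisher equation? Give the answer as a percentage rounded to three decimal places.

0.922%

Ex-ante: (1 + 0.1059)/(1 + 0.0080) − 1 = 9.7123%
Ex-post: (1 + 0.1059)/(1 − 0.0004) − 1 = 10.6343%
Difference (ex-post − ex-ante) = 0.9220% → 0.922%.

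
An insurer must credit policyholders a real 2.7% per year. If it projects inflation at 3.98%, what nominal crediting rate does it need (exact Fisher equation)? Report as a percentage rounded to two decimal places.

6.79%

(1 + i) = (1 + r)(1 + π) = 1.02700 × 1.03980 = 1.0678746
i = 1.0678746 − 1, so the required nominal rate is 6.79%.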